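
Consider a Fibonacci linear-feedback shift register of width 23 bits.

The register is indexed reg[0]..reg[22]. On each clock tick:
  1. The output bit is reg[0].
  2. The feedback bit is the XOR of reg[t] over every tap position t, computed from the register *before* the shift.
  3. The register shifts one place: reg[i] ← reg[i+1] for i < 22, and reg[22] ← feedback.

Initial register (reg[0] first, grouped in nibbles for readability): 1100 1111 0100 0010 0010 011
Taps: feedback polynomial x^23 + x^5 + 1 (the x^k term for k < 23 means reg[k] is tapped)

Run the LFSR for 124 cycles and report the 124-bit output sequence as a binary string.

1100111101000010001001100100111000001101110111110001111101101100011110011110010111000110100010101011101000101111101110111111

k : reg_k → out_k, fb_k
0: 11001111010000100010011 → 1, fb=0
1: 10011110100001000100110 → 1, fb=0
2: 00111101000010001001100 → 0, fb=1
3: 01111010000100010011001 → 0, fb=0
4: 11110100001000100110010 → 1, fb=0
5: 11101000010001001100100 → 1, fb=1
6: 11010000100010011001001 → 1, fb=1
7: 10100001000100110010011 → 1, fb=1
8: 01000010001001100100111 → 0, fb=0
9: 10000100010011001001110 → 1, fb=0
10: 00001000100110010011100 → 0, fb=0
11: 00010001001100100111000 → 0, fb=0
12: 00100010011001001110000 → 0, fb=0
13: 01000100110010011100000 → 0, fb=1
14: 10001001100100111000001 → 1, fb=1
15: 00010011001001110000011 → 0, fb=0
16: 00100110010011100000110 → 0, fb=1
17: 01001100100111000001101 → 0, fb=1
18: 10011001001110000011011 → 1, fb=1
19: 00110010011100000110111 → 0, fb=0
20: 01100100111000001101110 → 0, fb=1
21: 11001001110000011011101 → 1, fb=1
22: 10010011100000110111011 → 1, fb=1
23: 00100111000001101110111 → 0, fb=1
24: 01001110000011011101111 → 0, fb=1
25: 10011100000110111011111 → 1, fb=0
26: 00111000001101110111110 → 0, fb=0
27: 01110000011011101111100 → 0, fb=0
28: 11100000110111011111000 → 1, fb=1
29: 11000001101110111110001 → 1, fb=1
30: 10000011011101111100011 → 1, fb=1
31: 00000110111011111000111 → 0, fb=1
32: 00001101110111110001111 → 0, fb=1
33: 00011011101111100011111 → 0, fb=0
34: 00110111011111000111110 → 0, fb=1
35: 01101110111110001111101 → 0, fb=1
36: 11011101111100011111011 → 1, fb=0
37: 10111011111000111110110 → 1, fb=1
38: 01110111110001111101101 → 0, fb=1
39: 11101111100011111011011 → 1, fb=0
40: 11011111000111110110110 → 1, fb=0
41: 10111110001111101101100 → 1, fb=0
42: 01111100011111011011000 → 0, fb=1
43: 11111000111110110110001 → 1, fb=1
44: 11110001111101101100011 → 1, fb=1
45: 11100011111011011000111 → 1, fb=1
46: 11000111110110110001111 → 1, fb=0
47: 10001111101101100011110 → 1, fb=0
48: 00011111011011000111100 → 0, fb=1
49: 00111110110110001111001 → 0, fb=1
50: 01111101101100011110011 → 0, fb=1
51: 11111011011000111100111 → 1, fb=1
52: 11110110110001111001111 → 1, fb=0
53: 11101101100011110011110 → 1, fb=0
54: 11011011000111100111100 → 1, fb=1
55: 10110110001111001111001 → 1, fb=0
56: 01101100011110011110010 → 0, fb=1
57: 11011000111100111100101 → 1, fb=1
58: 10110001111001111001011 → 1, fb=1
59: 01100011110011110010111 → 0, fb=0
60: 11000111100111100101110 → 1, fb=0
61: 10001111001111001011100 → 1, fb=0
62: 00011110011110010111000 → 0, fb=1
63: 00111100111100101110001 → 0, fb=1
64: 01111001111001011100011 → 0, fb=0
65: 11110011110010111000110 → 1, fb=1
66: 11100111100101110001101 → 1, fb=0
67: 11001111001011100011010 → 1, fb=0
68: 10011110010111000110100 → 1, fb=0
69: 00111100101110001101000 → 0, fb=1
70: 01111001011100011010001 → 0, fb=0
71: 11110010111000110100010 → 1, fb=1
72: 11100101110001101000101 → 1, fb=0
73: 11001011100011010001010 → 1, fb=1
74: 10010111000110100010101 → 1, fb=0
75: 00101110001101000101010 → 0, fb=1
76: 01011100011010001010101 → 0, fb=1
77: 10111000110100010101011 → 1, fb=1
78: 01110001101000101010111 → 0, fb=0
79: 11100011010001010101110 → 1, fb=1
80: 11000110100010101011101 → 1, fb=0
81: 10001101000101010111010 → 1, fb=0
82: 00011010001010101110100 → 0, fb=0
83: 00110100010101011101000 → 0, fb=1
84: 01101000101010111010001 → 0, fb=0
85: 11010001010101110100010 → 1, fb=1
86: 10100010101011101000101 → 1, fb=1
87: 01000101010111010001011 → 0, fb=1
88: 10001010101110100010111 → 1, fb=1
89: 00010101011101000101111 → 0, fb=1
90: 00101010111010001011111 → 0, fb=0
91: 01010101110100010111110 → 0, fb=1
92: 10101011101000101111101 → 1, fb=1
93: 01010111010001011111011 → 0, fb=1
94: 10101110100010111110111 → 1, fb=0
95: 01011101000101111101110 → 0, fb=1
96: 10111010001011111011101 → 1, fb=1
97: 01110100010111110111011 → 0, fb=1
98: 11101000101111101110111 → 1, fb=1
99: 11010001011111011101111 → 1, fb=1
100: 10100010111110111011111 → 1, fb=1
101: 01000101111101110111111 → 0, fb=1
102: 10001011111011101111111 → 1, fb=1
103: 00010111110111011111111 → 0, fb=1
104: 00101111101110111111111 → 0, fb=1
105: 01011111011101111111111 → 0, fb=1
106: 10111110111011111111111 → 1, fb=0
107: 01111101110111111111110 → 0, fb=1
108: 11111011101111111111101 → 1, fb=1
109: 11110111011111111111011 → 1, fb=0
110: 11101110111111111110110 → 1, fb=0
111: 11011101111111111101100 → 1, fb=0
112: 10111011111111111011000 → 1, fb=1
113: 01110111111111110110001 → 0, fb=1
114: 11101111111111101100011 → 1, fb=0
115: 11011111111111011000110 → 1, fb=0
116: 10111111111110110001100 → 1, fb=0
117: 01111111111101100011000 → 0, fb=1
118: 11111111111011000110001 → 1, fb=0
119: 11111111110110001100010 → 1, fb=0
120: 11111111101100011000100 → 1, fb=0
121: 11111111011000110001000 → 1, fb=0
122: 11111110110001100010000 → 1, fb=0
123: 11111101100011000100000 → 1, fb=0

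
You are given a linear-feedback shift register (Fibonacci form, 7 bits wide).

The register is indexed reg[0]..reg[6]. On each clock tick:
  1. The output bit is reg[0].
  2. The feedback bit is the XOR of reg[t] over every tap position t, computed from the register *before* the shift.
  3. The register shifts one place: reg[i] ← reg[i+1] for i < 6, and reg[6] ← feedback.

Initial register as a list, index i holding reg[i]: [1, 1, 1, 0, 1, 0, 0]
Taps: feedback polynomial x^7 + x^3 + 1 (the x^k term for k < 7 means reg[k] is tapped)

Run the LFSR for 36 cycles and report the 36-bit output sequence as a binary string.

tick  register→output (feedback)
  0  1110100→1 (1)
  1  1101001→1 (0)
  2  1010010→1 (1)
  3  0100101→0 (0)
  4  1001010→1 (0)
  5  0010100→0 (0)
  6  0101000→0 (1)
  7  1010001→1 (1)
  8  0100011→0 (0)
  9  1000110→1 (1)
 10  0001101→0 (1)
 11  0011011→0 (1)
 12  0110111→0 (0)
 13  1101110→1 (0)
 14  1011100→1 (0)
 15  0111000→0 (1)
 16  1110001→1 (1)
 17  1100011→1 (1)
 18  1000111→1 (1)
 19  0001111→0 (1)
 20  0011111→0 (1)
 21  0111111→0 (1)
 22  1111111→1 (0)
 23  1111110→1 (0)
 24  1111100→1 (0)
 25  1111000→1 (0)
 26  1110000→1 (1)
 27  1100001→1 (1)
 28  1000011→1 (1)
 29  0000111→0 (0)
 30  0001110→0 (1)
 31  0011101→0 (1)
 32  0111011→0 (1)
 33  1110111→1 (1)
 34  1101111→1 (0)
 35  1011110→1 (0)

111010010100011011100011111110000111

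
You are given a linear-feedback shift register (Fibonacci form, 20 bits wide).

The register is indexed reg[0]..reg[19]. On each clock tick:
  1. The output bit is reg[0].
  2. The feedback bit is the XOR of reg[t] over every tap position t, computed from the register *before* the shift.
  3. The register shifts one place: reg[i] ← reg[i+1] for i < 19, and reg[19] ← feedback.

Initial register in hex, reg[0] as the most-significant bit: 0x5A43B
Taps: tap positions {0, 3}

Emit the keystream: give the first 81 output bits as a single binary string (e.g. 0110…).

k : reg_k → out_k, fb_k
0: 01011010010000111011 → 0, fb=1
1: 10110100100001110111 → 1, fb=0
2: 01101001000011101110 → 0, fb=0
3: 11010010000111011100 → 1, fb=0
4: 10100100001110111000 → 1, fb=1
5: 01001000011101110001 → 0, fb=0
6: 10010000111011100010 → 1, fb=0
7: 00100001110111000100 → 0, fb=0
8: 01000011101110001000 → 0, fb=0
9: 10000111011100010000 → 1, fb=1
10: 00001110111000100001 → 0, fb=0
11: 00011101110001000010 → 0, fb=1
12: 00111011100010000101 → 0, fb=1
13: 01110111000100001011 → 0, fb=1
14: 11101110001000010111 → 1, fb=1
15: 11011100010000101111 → 1, fb=0
16: 10111000100001011110 → 1, fb=0
17: 01110001000010111100 → 0, fb=1
18: 11100010000101111001 → 1, fb=1
19: 11000100001011110011 → 1, fb=1
20: 10001000010111100111 → 1, fb=1
21: 00010000101111001111 → 0, fb=1
22: 00100001011110011111 → 0, fb=0
23: 01000010111100111110 → 0, fb=0
24: 10000101111001111100 → 1, fb=1
25: 00001011110011111001 → 0, fb=0
26: 00010111100111110010 → 0, fb=1
27: 00101111001111100101 → 0, fb=0
28: 01011110011111001010 → 0, fb=1
29: 10111100111110010101 → 1, fb=0
30: 01111001111100101010 → 0, fb=1
31: 11110011111001010101 → 1, fb=0
32: 11100111110010101010 → 1, fb=1
33: 11001111100101010101 → 1, fb=1
34: 10011111001010101011 → 1, fb=0
35: 00111110010101010110 → 0, fb=1
36: 01111100101010101101 → 0, fb=1
37: 11111001010101011011 → 1, fb=0
38: 11110010101010110110 → 1, fb=0
39: 11100101010101101100 → 1, fb=1
40: 11001010101011011001 → 1, fb=1
41: 10010101010110110011 → 1, fb=0
42: 00101010101101100110 → 0, fb=0
43: 01010101011011001100 → 0, fb=1
44: 10101010110110011001 → 1, fb=1
45: 01010101101100110011 → 0, fb=1
46: 10101011011001100111 → 1, fb=1
47: 01010110110011001111 → 0, fb=1
48: 10101101100110011111 → 1, fb=1
49: 01011011001100111111 → 0, fb=1
50: 10110110011001111111 → 1, fb=0
51: 01101100110011111110 → 0, fb=0
52: 11011001100111111100 → 1, fb=0
53: 10110011001111111000 → 1, fb=0
54: 01100110011111110000 → 0, fb=0
55: 11001100111111100000 → 1, fb=1
56: 10011001111111000001 → 1, fb=0
57: 00110011111110000010 → 0, fb=1
58: 01100111111100000101 → 0, fb=0
59: 11001111111000001010 → 1, fb=1
60: 10011111110000010101 → 1, fb=0
61: 00111111100000101010 → 0, fb=1
62: 01111111000001010101 → 0, fb=1
63: 11111110000010101011 → 1, fb=0
64: 11111100000101010110 → 1, fb=0
65: 11111000001010101100 → 1, fb=0
66: 11110000010101011000 → 1, fb=0
67: 11100000101010110000 → 1, fb=1
68: 11000001010101100001 → 1, fb=1
69: 10000010101011000011 → 1, fb=1
70: 00000101010110000111 → 0, fb=0
71: 00001010101100001110 → 0, fb=0
72: 00010101011000011100 → 0, fb=1
73: 00101010110000111001 → 0, fb=0
74: 01010101100001110010 → 0, fb=1
75: 10101011000011100101 → 1, fb=1
76: 01010110000111001011 → 0, fb=1
77: 10101100001110010111 → 1, fb=1
78: 01011000011100101111 → 0, fb=1
79: 10110000111001011111 → 1, fb=0
80: 01100001110010111110 → 0, fb=0

010110100100001110111000100001011110011111001010101011011001100111111100000101010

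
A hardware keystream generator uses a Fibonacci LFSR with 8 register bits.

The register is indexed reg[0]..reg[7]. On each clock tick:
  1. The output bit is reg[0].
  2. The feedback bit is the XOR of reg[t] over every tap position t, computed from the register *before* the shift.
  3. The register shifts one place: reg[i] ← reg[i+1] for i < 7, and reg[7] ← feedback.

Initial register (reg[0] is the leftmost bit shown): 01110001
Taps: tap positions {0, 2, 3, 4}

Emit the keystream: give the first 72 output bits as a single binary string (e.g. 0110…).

011100010010111000000110010010011011100100000101011011010110010110000111

step | reg (before) | out | fb
   0 | 01110001 | 0 | 0
   1 | 11100010 | 1 | 0
   2 | 11000100 | 1 | 1
   3 | 10001001 | 1 | 0
   4 | 00010010 | 0 | 1
   5 | 00100101 | 0 | 1
   6 | 01001011 | 0 | 1
   7 | 10010111 | 1 | 0
   8 | 00101110 | 0 | 0
   9 | 01011100 | 0 | 0
  10 | 10111000 | 1 | 0
  11 | 01110000 | 0 | 0
  12 | 11100000 | 1 | 0
  13 | 11000000 | 1 | 1
  14 | 10000001 | 1 | 1
  15 | 00000011 | 0 | 0
  16 | 00000110 | 0 | 0
  17 | 00001100 | 0 | 1
  18 | 00011001 | 0 | 0
  19 | 00110010 | 0 | 0
  20 | 01100100 | 0 | 1
  21 | 11001001 | 1 | 0
  22 | 10010010 | 1 | 0
  23 | 00100100 | 0 | 1
  24 | 01001001 | 0 | 1
  25 | 10010011 | 1 | 0
  26 | 00100110 | 0 | 1
  27 | 01001101 | 0 | 1
  28 | 10011011 | 1 | 1
  29 | 00110111 | 0 | 0
  30 | 01101110 | 0 | 0
  31 | 11011100 | 1 | 1
  32 | 10111001 | 1 | 0
  33 | 01110010 | 0 | 0
  34 | 11100100 | 1 | 0
  35 | 11001000 | 1 | 0
  36 | 10010000 | 1 | 0
  37 | 00100000 | 0 | 1
  38 | 01000001 | 0 | 0
  39 | 10000010 | 1 | 1
  40 | 00000101 | 0 | 0
  41 | 00001010 | 0 | 1
  42 | 00010101 | 0 | 1
  43 | 00101011 | 0 | 0
  44 | 01010110 | 0 | 1
  45 | 10101101 | 1 | 1
  46 | 01011011 | 0 | 0
  47 | 10110110 | 1 | 1
  48 | 01101101 | 0 | 0
  49 | 11011010 | 1 | 1
  50 | 10110101 | 1 | 1
  51 | 01101011 | 0 | 0
  52 | 11010110 | 1 | 0
  53 | 10101100 | 1 | 1
  54 | 01011001 | 0 | 0
  55 | 10110010 | 1 | 1
  56 | 01100101 | 0 | 1
  57 | 11001011 | 1 | 0
  58 | 10010110 | 1 | 0
  59 | 00101100 | 0 | 0
  60 | 01011000 | 0 | 0
  61 | 10110000 | 1 | 1
  62 | 01100001 | 0 | 1
  63 | 11000011 | 1 | 1
  64 | 10000111 | 1 | 1
  65 | 00001111 | 0 | 1
  66 | 00011111 | 0 | 0
  67 | 00111110 | 0 | 1
  68 | 01111101 | 0 | 1
  69 | 11111011 | 1 | 0
  70 | 11110110 | 1 | 1
  71 | 11101101 | 1 | 1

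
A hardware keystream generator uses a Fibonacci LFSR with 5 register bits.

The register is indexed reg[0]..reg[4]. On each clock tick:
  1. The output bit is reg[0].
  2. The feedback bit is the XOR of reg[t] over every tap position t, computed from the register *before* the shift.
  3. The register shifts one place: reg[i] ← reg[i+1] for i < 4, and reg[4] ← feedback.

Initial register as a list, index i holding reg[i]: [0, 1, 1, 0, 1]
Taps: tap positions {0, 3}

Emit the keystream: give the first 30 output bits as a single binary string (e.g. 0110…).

011010010000101011101100011111

tick  register→output (feedback)
  0  01101→0 (0)
  1  11010→1 (0)
  2  10100→1 (1)
  3  01001→0 (0)
  4  10010→1 (0)
  5  00100→0 (0)
  6  01000→0 (0)
  7  10000→1 (1)
  8  00001→0 (0)
  9  00010→0 (1)
 10  00101→0 (0)
 11  01010→0 (1)
 12  10101→1 (1)
 13  01011→0 (1)
 14  10111→1 (0)
 15  01110→0 (1)
 16  11101→1 (1)
 17  11011→1 (0)
 18  10110→1 (0)
 19  01100→0 (0)
 20  11000→1 (1)
 21  10001→1 (1)
 22  00011→0 (1)
 23  00111→0 (1)
 24  01111→0 (1)
 25  11111→1 (0)
 26  11110→1 (0)
 27  11100→1 (1)
 28  11001→1 (1)
 29  10011→1 (0)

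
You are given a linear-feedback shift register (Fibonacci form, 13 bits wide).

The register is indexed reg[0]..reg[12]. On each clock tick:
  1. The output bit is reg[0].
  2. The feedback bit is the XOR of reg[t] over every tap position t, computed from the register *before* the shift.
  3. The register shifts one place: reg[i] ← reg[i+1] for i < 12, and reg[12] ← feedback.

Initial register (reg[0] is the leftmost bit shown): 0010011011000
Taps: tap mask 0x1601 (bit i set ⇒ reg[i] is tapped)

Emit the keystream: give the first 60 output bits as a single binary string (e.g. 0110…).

001001101100011011111011010011001111001000000101101010101001

step | reg (before) | out | fb
   0 | 0010011011000 | 0 | 1
   1 | 0100110110001 | 0 | 1
   2 | 1001101100011 | 1 | 0
   3 | 0011011000110 | 0 | 1
   4 | 0110110001101 | 0 | 1
   5 | 1101100011011 | 1 | 1
   6 | 1011000110111 | 1 | 1
   7 | 0110001101111 | 0 | 1
   8 | 1100011011111 | 1 | 0
   9 | 1000110111110 | 1 | 1
  10 | 0001101111101 | 0 | 1
  11 | 0011011111011 | 0 | 0
  12 | 0110111110110 | 0 | 1
  13 | 1101111101101 | 1 | 0
  14 | 1011111011010 | 1 | 0
  15 | 0111110110100 | 0 | 1
  16 | 1111101101001 | 1 | 1
  17 | 1111011010011 | 1 | 0
  18 | 1110110100110 | 1 | 0
  19 | 1101101001100 | 1 | 1
  20 | 1011010011001 | 1 | 1
  21 | 0110100110011 | 0 | 1
  22 | 1101001100111 | 1 | 1
  23 | 1010011001111 | 1 | 0
  24 | 0100110011110 | 0 | 0
  25 | 1001100111100 | 1 | 1
  26 | 0011001111001 | 0 | 0
  27 | 0110011110010 | 0 | 0
  28 | 1100111100100 | 1 | 0
  29 | 1001111001000 | 1 | 0
  30 | 0011110010000 | 0 | 0
  31 | 0111100100000 | 0 | 0
  32 | 1111001000000 | 1 | 1
  33 | 1110010000001 | 1 | 0
  34 | 1100100000010 | 1 | 1
  35 | 1001000000101 | 1 | 1
  36 | 0010000001011 | 0 | 0
  37 | 0100000010110 | 0 | 1
  38 | 1000000101101 | 1 | 0
  39 | 0000001011010 | 0 | 1
  40 | 0000010110101 | 0 | 0
  41 | 0000101101010 | 0 | 1
  42 | 0001011010101 | 0 | 0
  43 | 0010110101010 | 0 | 1
  44 | 0101101010101 | 0 | 0
  45 | 1011010101010 | 1 | 0
  46 | 0110101010100 | 0 | 1
  47 | 1101010101001 | 1 | 1
  48 | 1010101010011 | 1 | 0
  49 | 0101010100110 | 0 | 1
  50 | 1010101001101 | 1 | 0
  51 | 0101010011010 | 0 | 1
  52 | 1010100110101 | 1 | 1
  53 | 0101001101011 | 0 | 0
  54 | 1010011010110 | 1 | 0
  55 | 0100110101100 | 0 | 0
  56 | 1001101011000 | 1 | 0
  57 | 0011010110000 | 0 | 0
  58 | 0110101100000 | 0 | 0
  59 | 1101011000000 | 1 | 1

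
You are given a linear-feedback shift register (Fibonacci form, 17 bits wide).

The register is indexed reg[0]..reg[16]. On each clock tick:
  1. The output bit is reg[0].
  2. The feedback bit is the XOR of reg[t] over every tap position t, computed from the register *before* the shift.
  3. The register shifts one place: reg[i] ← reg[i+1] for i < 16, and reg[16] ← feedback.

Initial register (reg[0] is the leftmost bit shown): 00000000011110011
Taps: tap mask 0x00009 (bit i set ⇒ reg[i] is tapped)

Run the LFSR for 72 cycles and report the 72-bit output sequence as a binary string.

step | reg (before) | out | fb
   0 | 00000000011110011 | 0 | 0
   1 | 00000000111100110 | 0 | 0
   2 | 00000001111001100 | 0 | 0
   3 | 00000011110011000 | 0 | 0
   4 | 00000111100110000 | 0 | 0
   5 | 00001111001100000 | 0 | 0
   6 | 00011110011000000 | 0 | 1
   7 | 00111100110000001 | 0 | 1
   8 | 01111001100000011 | 0 | 1
   9 | 11110011000000111 | 1 | 0
  10 | 11100110000001110 | 1 | 1
  11 | 11001100000011101 | 1 | 1
  12 | 10011000000111011 | 1 | 0
  13 | 00110000001110110 | 0 | 1
  14 | 01100000011101101 | 0 | 0
  15 | 11000000111011010 | 1 | 1
  16 | 10000001110110101 | 1 | 1
  17 | 00000011101101011 | 0 | 0
  18 | 00000111011010110 | 0 | 0
  19 | 00001110110101100 | 0 | 0
  20 | 00011101101011000 | 0 | 1
  21 | 00111011010110001 | 0 | 1
  22 | 01110110101100011 | 0 | 1
  23 | 11101101011000111 | 1 | 1
  24 | 11011010110001111 | 1 | 0
  25 | 10110101100011110 | 1 | 0
  26 | 01101011000111100 | 0 | 0
  27 | 11010110001111000 | 1 | 0
  28 | 10101100011110000 | 1 | 1
  29 | 01011000111100001 | 0 | 1
  30 | 10110001111000011 | 1 | 0
  31 | 01100011110000110 | 0 | 0
  32 | 11000111100001100 | 1 | 1
  33 | 10001111000011001 | 1 | 1
  34 | 00011110000110011 | 0 | 1
  35 | 00111100001100111 | 0 | 1
  36 | 01111000011001111 | 0 | 1
  37 | 11110000110011111 | 1 | 0
  38 | 11100001100111110 | 1 | 1
  39 | 11000011001111101 | 1 | 1
  40 | 10000110011111011 | 1 | 1
  41 | 00001100111110111 | 0 | 0
  42 | 00011001111101110 | 0 | 1
  43 | 00110011111011101 | 0 | 1
  44 | 01100111110111011 | 0 | 0
  45 | 11001111101110110 | 1 | 1
  46 | 10011111011101101 | 1 | 0
  47 | 00111110111011010 | 0 | 1
  48 | 01111101110110101 | 0 | 1
  49 | 11111011101101011 | 1 | 0
  50 | 11110111011010110 | 1 | 0
  51 | 11101110110101100 | 1 | 1
  52 | 11011101101011001 | 1 | 0
  53 | 10111011010110010 | 1 | 0
  54 | 01110110101100100 | 0 | 1
  55 | 11101101011001001 | 1 | 1
  56 | 11011010110010011 | 1 | 0
  57 | 10110101100100110 | 1 | 0
  58 | 01101011001001100 | 0 | 0
  59 | 11010110010011000 | 1 | 0
  60 | 10101100100110000 | 1 | 1
  61 | 01011001001100001 | 0 | 1
  62 | 10110010011000011 | 1 | 0
  63 | 01100100110000110 | 0 | 0
  64 | 11001001100001100 | 1 | 1
  65 | 10010011000011001 | 1 | 0
  66 | 00100110000110010 | 0 | 0
  67 | 01001100001100100 | 0 | 0
  68 | 10011000011001000 | 1 | 0
  69 | 00110000110010000 | 0 | 1
  70 | 01100001100100001 | 0 | 0
  71 | 11000011001000010 | 1 | 1

000000000111100110000001110110101100011110000110011111011101101011001001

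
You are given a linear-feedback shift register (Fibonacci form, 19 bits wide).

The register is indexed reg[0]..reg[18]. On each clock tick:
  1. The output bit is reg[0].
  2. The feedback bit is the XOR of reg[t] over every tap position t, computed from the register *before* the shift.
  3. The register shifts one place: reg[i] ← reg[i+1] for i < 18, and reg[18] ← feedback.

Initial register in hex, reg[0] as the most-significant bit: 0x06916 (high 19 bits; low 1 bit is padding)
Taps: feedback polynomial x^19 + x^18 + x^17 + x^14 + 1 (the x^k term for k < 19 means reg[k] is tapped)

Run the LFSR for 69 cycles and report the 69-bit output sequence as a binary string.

000001101001000101100010011011000110010001010010110011100100110110011

tick  register→output (feedback)
  0  0000011010010001011→0 (0)
  1  0000110100100010110→0 (0)
  2  0001101001000101100→0 (0)
  3  0011010010001011000→0 (1)
  4  0110100100010110001→0 (0)
  5  1101001000101100010→1 (0)
  6  1010010001011000100→1 (1)
  7  0100100010110001001→0 (1)
  8  1001000101100010011→1 (0)
  9  0010001011000100110→0 (1)
 10  0100010110001001101→0 (1)
 11  1000101100010011011→1 (0)
 12  0001011000100110110→0 (0)
 13  0010110001001101100→0 (0)
 14  0101100010011011000→0 (1)
 15  1011000100110110001→1 (1)
 16  0110001001101100011→0 (0)
 17  1100010011011000110→1 (0)
 18  1000100110110001100→1 (1)
 19  0001001101100011001→0 (0)
 20  0010011011000110010→0 (0)
 21  0100110110001100100→0 (0)
 22  1001101100011001000→1 (1)
 23  0011011000110010001→0 (0)
 24  0110110001100100010→0 (1)
 25  1101100011001000101→1 (0)
 26  1011000110010001010→1 (0)
 27  0110001100100010100→0 (1)
 28  1100011001000101001→1 (0)
 29  1000110010001010010→1 (1)
 30  0001100100010100101→0 (1)
 31  0011001000101001011→0 (0)
 32  0110010001010010110→0 (0)
 33  1100100010100101100→1 (1)
 34  1001000101001011001→1 (1)
 35  0010001010010110011→0 (1)
 36  0100010100101100111→0 (0)
 37  1000101001011001110→1 (0)
 38  0001010010110011100→0 (1)
 39  0010100101100111001→0 (0)
 40  0101001011001110010→0 (0)
 41  1010010110011100100→1 (1)
 42  0100101100111001001→0 (1)
 43  1001011001110010011→1 (0)
 44  0010110011100100110→0 (1)
 45  0101100111001001101→0 (1)
 46  1011001110010011011→1 (0)
 47  0110011100100110110→0 (0)
 48  1100111001001101100→1 (1)
 49  1001110010011011001→1 (1)
 50  0011100100110110011→0 (1)
 51  0111001001101100111→0 (0)
 52  1110010011011001110→1 (0)
 53  1100100110110011100→1 (0)
 54  1001001101100111000→1 (0)
 55  0010011011001110000→0 (1)
 56  0100110110011100001→0 (1)
 57  1001101100111000011→1 (1)
 58  0011011001110000111→0 (0)
 59  0110110011100001110→0 (1)
 60  1101100111000011101→1 (1)
 61  1011001110000111011→1 (0)
 62  0110011100001110110→0 (0)
 63  1100111000011101100→1 (1)
 64  1001110000111011001→1 (1)
 65  0011100001110110011→0 (1)
 66  0111000011101100111→0 (0)
 67  1110000111011001110→1 (0)
 68  1100001110110011100→1 (0)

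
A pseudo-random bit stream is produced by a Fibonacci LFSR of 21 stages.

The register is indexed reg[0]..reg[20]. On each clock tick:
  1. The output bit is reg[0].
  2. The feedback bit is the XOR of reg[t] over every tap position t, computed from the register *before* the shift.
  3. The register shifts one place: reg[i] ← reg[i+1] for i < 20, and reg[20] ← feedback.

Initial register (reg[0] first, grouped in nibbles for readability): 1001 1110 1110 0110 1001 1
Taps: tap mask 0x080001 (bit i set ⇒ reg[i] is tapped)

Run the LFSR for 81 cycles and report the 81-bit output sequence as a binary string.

100111101110011010011010011011000011101001000011100000011011110101001111111100011

step | reg (before) | out | fb
   0 | 100111101110011010011 | 1 | 0
   1 | 001111011100110100110 | 0 | 1
   2 | 011110111001101001101 | 0 | 0
   3 | 111101110011010011010 | 1 | 0
   4 | 111011100110100110100 | 1 | 1
   5 | 110111001101001101001 | 1 | 1
   6 | 101110011010011010011 | 1 | 0
   7 | 011100110100110100110 | 0 | 1
   8 | 111001101001101001101 | 1 | 1
   9 | 110011010011010011011 | 1 | 0
  10 | 100110100110100110110 | 1 | 0
  11 | 001101001101001101100 | 0 | 0
  12 | 011010011010011011000 | 0 | 0
  13 | 110100110100110110000 | 1 | 1
  14 | 101001101001101100001 | 1 | 1
  15 | 010011010011011000011 | 0 | 1
  16 | 100110100110110000111 | 1 | 0
  17 | 001101001101100001110 | 0 | 1
  18 | 011010011011000011101 | 0 | 0
  19 | 110100110110000111010 | 1 | 0
  20 | 101001101100001110100 | 1 | 1
  21 | 010011011000011101001 | 0 | 0
  22 | 100110110000111010010 | 1 | 0
  23 | 001101100001110100100 | 0 | 0
  24 | 011011000011101001000 | 0 | 0
  25 | 110110000111010010000 | 1 | 1
  26 | 101100001110100100001 | 1 | 1
  27 | 011000011101001000011 | 0 | 1
  28 | 110000111010010000111 | 1 | 0
  29 | 100001110100100001110 | 1 | 0
  30 | 000011101001000011100 | 0 | 0
  31 | 000111010010000111000 | 0 | 0
  32 | 001110100100001110000 | 0 | 0
  33 | 011101001000011100000 | 0 | 0
  34 | 111010010000111000000 | 1 | 1
  35 | 110100100001110000001 | 1 | 1
  36 | 101001000011100000011 | 1 | 0
  37 | 010010000111000000110 | 0 | 1
  38 | 100100001110000001101 | 1 | 1
  39 | 001000011100000011011 | 0 | 1
  40 | 010000111000000110111 | 0 | 1
  41 | 100001110000001101111 | 1 | 0
  42 | 000011100000011011110 | 0 | 1
  43 | 000111000000110111101 | 0 | 0
  44 | 001110000001101111010 | 0 | 1
  45 | 011100000011011110101 | 0 | 0
  46 | 111000000110111101010 | 1 | 0
  47 | 110000001101111010100 | 1 | 1
  48 | 100000011011110101001 | 1 | 1
  49 | 000000110111101010011 | 0 | 1
  50 | 000001101111010100111 | 0 | 1
  51 | 000011011110101001111 | 0 | 1
  52 | 000110111101010011111 | 0 | 1
  53 | 001101111010100111111 | 0 | 1
  54 | 011011110101001111111 | 0 | 1
  55 | 110111101010011111111 | 1 | 0
  56 | 101111010100111111110 | 1 | 0
  57 | 011110101001111111100 | 0 | 0
  58 | 111101010011111111000 | 1 | 1
  59 | 111010100111111110001 | 1 | 1
  60 | 110101001111111100011 | 1 | 0
  61 | 101010011111111000110 | 1 | 0
  62 | 010100111111110001100 | 0 | 0
  63 | 101001111111100011000 | 1 | 1
  64 | 010011111111000110001 | 0 | 0
  65 | 100111111110001100010 | 1 | 0
  66 | 001111111100011000100 | 0 | 0
  67 | 011111111000110001000 | 0 | 0
  68 | 111111110001100010000 | 1 | 1
  69 | 111111100011000100001 | 1 | 1
  70 | 111111000110001000011 | 1 | 0
  71 | 111110001100010000110 | 1 | 0
  72 | 111100011000100001100 | 1 | 1
  73 | 111000110001000011001 | 1 | 1
  74 | 110001100010000110011 | 1 | 0
  75 | 100011000100001100110 | 1 | 0
  76 | 000110001000011001100 | 0 | 0
  77 | 001100010000110011000 | 0 | 0
  78 | 011000100001100110000 | 0 | 0
  79 | 110001000011001100000 | 1 | 1
  80 | 100010000110011000001 | 1 | 1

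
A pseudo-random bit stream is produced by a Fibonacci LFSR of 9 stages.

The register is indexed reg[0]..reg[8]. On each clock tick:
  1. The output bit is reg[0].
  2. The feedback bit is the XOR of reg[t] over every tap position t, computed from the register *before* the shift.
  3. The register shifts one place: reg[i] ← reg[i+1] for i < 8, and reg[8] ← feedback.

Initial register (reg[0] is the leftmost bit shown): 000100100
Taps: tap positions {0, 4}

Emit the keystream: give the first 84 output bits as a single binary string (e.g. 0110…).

000100100001100111000010111101101100110100001110111100001111111110000011110111110001

k : reg_k → out_k, fb_k
0: 000100100 → 0, fb=0
1: 001001000 → 0, fb=0
2: 010010000 → 0, fb=1
3: 100100001 → 1, fb=1
4: 001000011 → 0, fb=0
5: 010000110 → 0, fb=0
6: 100001100 → 1, fb=1
7: 000011001 → 0, fb=1
8: 000110011 → 0, fb=1
9: 001100111 → 0, fb=0
10: 011001110 → 0, fb=0
11: 110011100 → 1, fb=0
12: 100111000 → 1, fb=0
13: 001110000 → 0, fb=1
14: 011100001 → 0, fb=0
15: 111000010 → 1, fb=1
16: 110000101 → 1, fb=1
17: 100001011 → 1, fb=1
18: 000010111 → 0, fb=1
19: 000101111 → 0, fb=0
20: 001011110 → 0, fb=1
21: 010111101 → 0, fb=1
22: 101111011 → 1, fb=0
23: 011110110 → 0, fb=1
24: 111101101 → 1, fb=1
25: 111011011 → 1, fb=0
26: 110110110 → 1, fb=0
27: 101101100 → 1, fb=1
28: 011011001 → 0, fb=1
29: 110110011 → 1, fb=0
30: 101100110 → 1, fb=1
31: 011001101 → 0, fb=0
32: 110011010 → 1, fb=0
33: 100110100 → 1, fb=0
34: 001101000 → 0, fb=0
35: 011010000 → 0, fb=1
36: 110100001 → 1, fb=1
37: 101000011 → 1, fb=1
38: 010000111 → 0, fb=0
39: 100001110 → 1, fb=1
40: 000011101 → 0, fb=1
41: 000111011 → 0, fb=1
42: 001110111 → 0, fb=1
43: 011101111 → 0, fb=0
44: 111011110 → 1, fb=0
45: 110111100 → 1, fb=0
46: 101111000 → 1, fb=0
47: 011110000 → 0, fb=1
48: 111100001 → 1, fb=1
49: 111000011 → 1, fb=1
50: 110000111 → 1, fb=1
51: 100001111 → 1, fb=1
52: 000011111 → 0, fb=1
53: 000111111 → 0, fb=1
54: 001111111 → 0, fb=1
55: 011111111 → 0, fb=1
56: 111111111 → 1, fb=0
57: 111111110 → 1, fb=0
58: 111111100 → 1, fb=0
59: 111111000 → 1, fb=0
60: 111110000 → 1, fb=0
61: 111100000 → 1, fb=1
62: 111000001 → 1, fb=1
63: 110000011 → 1, fb=1
64: 100000111 → 1, fb=1
65: 000001111 → 0, fb=0
66: 000011110 → 0, fb=1
67: 000111101 → 0, fb=1
68: 001111011 → 0, fb=1
69: 011110111 → 0, fb=1
70: 111101111 → 1, fb=1
71: 111011111 → 1, fb=0
72: 110111110 → 1, fb=0
73: 101111100 → 1, fb=0
74: 011111000 → 0, fb=1
75: 111110001 → 1, fb=0
76: 111100010 → 1, fb=1
77: 111000101 → 1, fb=1
78: 110001011 → 1, fb=1
79: 100010111 → 1, fb=0
80: 000101110 → 0, fb=0
81: 001011100 → 0, fb=1
82: 010111001 → 0, fb=1
83: 101110011 → 1, fb=0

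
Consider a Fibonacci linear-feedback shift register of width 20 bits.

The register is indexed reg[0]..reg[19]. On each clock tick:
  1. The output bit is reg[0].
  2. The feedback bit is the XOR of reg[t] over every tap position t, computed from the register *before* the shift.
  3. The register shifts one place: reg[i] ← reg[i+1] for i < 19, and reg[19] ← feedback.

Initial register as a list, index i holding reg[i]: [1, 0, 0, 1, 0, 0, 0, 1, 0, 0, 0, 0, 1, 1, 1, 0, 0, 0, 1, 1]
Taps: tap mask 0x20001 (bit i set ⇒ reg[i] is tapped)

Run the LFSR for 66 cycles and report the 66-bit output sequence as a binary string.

tick  register→output (feedback)
  0  10010001000011100011→1 (1)
  1  00100010000111000111→0 (1)
  2  01000100001110001111→0 (1)
  3  10001000011100011111→1 (0)
  4  00010000111000111110→0 (1)
  5  00100001110001111101→0 (1)
  6  01000011100011111011→0 (0)
  7  10000111000111110110→1 (0)
  8  00001110001111101100→0 (1)
  9  00011100011111011001→0 (0)
 10  00111000111110110010→0 (0)
 11  01110001111101100100→0 (1)
 12  11100011111011001001→1 (1)
 13  11000111110110010011→1 (1)
 14  10001111101100100111→1 (0)
 15  00011111011001001110→0 (1)
 16  00111110110010011101→0 (1)
 17  01111101100100111011→0 (0)
 18  11111011001001110110→1 (0)
 19  11110110010011101100→1 (0)
 20  11101100100111011000→1 (1)
 21  11011001001110110001→1 (1)
 22  10110010011101100011→1 (1)
 23  01100100111011000111→0 (1)
 24  11001001110110001111→1 (0)
 25  10010011101100011110→1 (0)
 26  00100111011000111100→0 (1)
 27  01001110110001111001→0 (0)
 28  10011101100011110010→1 (1)
 29  00111011000111100101→0 (1)
 30  01110110001111001011→0 (0)
 31  11101100011110010110→1 (0)
 32  11011000111100101100→1 (0)
 33  10110001111001011000→1 (1)
 34  01100011110010110001→0 (0)
 35  11000111100101100010→1 (1)
 36  10001111001011000101→1 (0)
 37  00011110010110001010→0 (0)
 38  00111100101100010100→0 (1)
 39  01111001011000101001→0 (0)
 40  11110010110001010010→1 (1)
 41  11100101100010100101→1 (0)
 42  11001011000101001010→1 (1)
 43  10010110001010010101→1 (0)
 44  00101100010100101010→0 (0)
 45  01011000101001010100→0 (1)
 46  10110001010010101001→1 (1)
 47  01100010100101010011→0 (0)
 48  11000101001010100110→1 (0)
 49  10001010010101001100→1 (0)
 50  00010100101010011000→0 (0)
 51  00101001010100110000→0 (0)
 52  01010010101001100000→0 (0)
 53  10100101010011000000→1 (1)
 54  01001010100110000001→0 (0)
 55  10010101001100000010→1 (1)
 56  00101010011000000101→0 (1)
 57  01010100110000001011→0 (0)
 58  10101001100000010110→1 (0)
 59  01010011000000101100→0 (1)
 60  10100110000001011001→1 (1)
 61  01001100000010110011→0 (0)
 62  10011000000101100110→1 (0)
 63  00110000001011001100→0 (1)
 64  01100000010110011001→0 (0)
 65  11000000101100110010→1 (1)

100100010000111000111110110010011101100011110010110001010010101001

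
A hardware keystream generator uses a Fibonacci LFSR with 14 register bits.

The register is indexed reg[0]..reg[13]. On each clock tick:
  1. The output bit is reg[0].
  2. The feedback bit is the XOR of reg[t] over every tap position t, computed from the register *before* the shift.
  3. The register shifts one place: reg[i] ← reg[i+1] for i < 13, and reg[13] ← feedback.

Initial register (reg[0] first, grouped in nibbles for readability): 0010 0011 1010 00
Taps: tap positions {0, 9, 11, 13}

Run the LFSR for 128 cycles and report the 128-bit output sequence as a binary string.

k : reg_k → out_k, fb_k
0: 00100011101000 → 0, fb=0
1: 01000111010000 → 0, fb=1
2: 10001110100001 → 1, fb=0
3: 00011101000010 → 0, fb=0
4: 00111010000100 → 0, fb=1
5: 01110100001001 → 0, fb=1
6: 11101000010011 → 1, fb=1
7: 11010000100111 → 1, fb=1
8: 10100001001111 → 1, fb=1
9: 01000010011111 → 0, fb=1
10: 10000100111111 → 1, fb=0
11: 00001001111110 → 0, fb=0
12: 00010011111100 → 0, fb=0
13: 00100111111000 → 0, fb=1
14: 01001111110001 → 0, fb=0
15: 10011111100010 → 1, fb=1
16: 00111111000101 → 0, fb=0
17: 01111110001010 → 0, fb=0
18: 11111100010100 → 1, fb=1
19: 11111000101001 → 1, fb=0
20: 11110001010010 → 1, fb=0
21: 11100010100100 → 1, fb=0
22: 11000101001000 → 1, fb=1
23: 10001010010001 → 1, fb=1
24: 00010100100011 → 0, fb=1
25: 00101001000111 → 0, fb=0
26: 01010010001110 → 0, fb=1
27: 10100100011101 → 1, fb=0
28: 01001000111010 → 0, fb=1
29: 10010001110101 → 1, fb=0
30: 00100011101010 → 0, fb=0
31: 01000111010100 → 0, fb=0
32: 10001110101000 → 1, fb=1
33: 00011101010001 → 0, fb=0
34: 00111010100010 → 0, fb=0
35: 01110101000100 → 0, fb=1
36: 11101010001001 → 1, fb=0
37: 11010100010010 → 1, fb=0
38: 10101000100100 → 1, fb=0
39: 01010001001000 → 0, fb=0
40: 10100010010000 → 1, fb=0
41: 01000100100000 → 0, fb=0
42: 10001001000000 → 1, fb=1
43: 00010010000001 → 0, fb=1
44: 00100100000011 → 0, fb=1
45: 01001000000111 → 0, fb=0
46: 10010000001110 → 1, fb=0
47: 00100000011100 → 0, fb=0
48: 01000000111000 → 0, fb=1
49: 10000001110001 → 1, fb=1
50: 00000011100011 → 0, fb=1
51: 00000111000111 → 0, fb=0
52: 00001110001110 → 0, fb=1
53: 00011100011101 → 0, fb=1
54: 00111000111011 → 0, fb=0
55: 01110001110110 → 0, fb=0
56: 11100011101100 → 1, fb=0
57: 11000111011000 → 1, fb=0
58: 10001110110000 → 1, fb=0
59: 00011101100000 → 0, fb=0
60: 00111011000000 → 0, fb=0
61: 01110110000000 → 0, fb=0
62: 11101100000000 → 1, fb=1
63: 11011000000001 → 1, fb=0
64: 10110000000010 → 1, fb=1
65: 01100000000101 → 0, fb=0
66: 11000000001010 → 1, fb=1
67: 10000000010101 → 1, fb=0
68: 00000000101010 → 0, fb=0
69: 00000001010100 → 0, fb=0
70: 00000010101000 → 0, fb=0
71: 00000101010000 → 0, fb=1
72: 00001010100001 → 0, fb=1
73: 00010101000011 → 0, fb=1
74: 00101010000111 → 0, fb=0
75: 01010100001110 → 0, fb=1
76: 10101000011101 → 1, fb=0
77: 01010000111010 → 0, fb=1
78: 10100001110101 → 1, fb=0
79: 01000011101010 → 0, fb=0
80: 10000111010100 → 1, fb=1
81: 00001110101001 → 0, fb=1
82: 00011101010011 → 0, fb=0
83: 00111010100110 → 0, fb=1
84: 01110101001101 → 0, fb=0
85: 11101010011010 → 1, fb=0
86: 11010100110100 → 1, fb=1
87: 10101001101001 → 1, fb=0
88: 01010011010010 → 0, fb=1
89: 10100110100101 → 1, fb=1
90: 01001101001011 → 0, fb=1
91: 10011010010111 → 1, fb=0
92: 00110100101110 → 0, fb=1
93: 01101001011101 → 0, fb=1
94: 11010010111011 → 1, fb=1
95: 10100101110111 → 1, fb=0
96: 01001011101110 → 0, fb=1
97: 10010111011101 → 1, fb=0
98: 00101110111010 → 0, fb=1
99: 01011101110101 → 0, fb=1
100: 10111011101011 → 1, fb=0
101: 01110111010110 → 0, fb=0
102: 11101110101100 → 1, fb=0
103: 11011101011000 → 1, fb=0
104: 10111010110000 → 1, fb=0
105: 01110101100000 → 0, fb=0
106: 11101011000000 → 1, fb=1
107: 11010110000001 → 1, fb=0
108: 10101100000010 → 1, fb=1
109: 01011000000101 → 0, fb=0
110: 10110000001010 → 1, fb=1
111: 01100000010101 → 0, fb=1
112: 11000000101011 → 1, fb=0
113: 10000001010110 → 1, fb=1
114: 00000010101101 → 0, fb=0
115: 00000101011010 → 0, fb=1
116: 00001010110101 → 0, fb=1
117: 00010101101011 → 0, fb=1
118: 00101011010111 → 0, fb=1
119: 01010110101111 → 0, fb=0
120: 10101101011110 → 1, fb=1
121: 01011010111101 → 0, fb=1
122: 10110101111011 → 1, fb=1
123: 01101011110111 → 0, fb=1
124: 11010111101111 → 1, fb=1
125: 10101111011111 → 1, fb=0
126: 01011110111110 → 0, fb=0
127: 10111101111100 → 1, fb=1

00100011101000010011111100010100100011101010001001000000111000111011000000001010100001110101001101001011101110101100000010101101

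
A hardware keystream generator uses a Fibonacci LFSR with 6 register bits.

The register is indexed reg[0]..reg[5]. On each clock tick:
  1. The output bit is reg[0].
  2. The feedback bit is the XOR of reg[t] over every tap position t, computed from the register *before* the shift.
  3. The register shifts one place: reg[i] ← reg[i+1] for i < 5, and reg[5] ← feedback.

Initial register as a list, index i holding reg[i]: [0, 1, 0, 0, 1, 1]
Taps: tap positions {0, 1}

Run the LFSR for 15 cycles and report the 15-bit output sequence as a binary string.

k : reg_k → out_k, fb_k
0: 010011 → 0, fb=1
1: 100111 → 1, fb=1
2: 001111 → 0, fb=0
3: 011110 → 0, fb=1
4: 111101 → 1, fb=0
5: 111010 → 1, fb=0
6: 110100 → 1, fb=0
7: 101000 → 1, fb=1
8: 010001 → 0, fb=1
9: 100011 → 1, fb=1
10: 000111 → 0, fb=0
11: 001110 → 0, fb=0
12: 011100 → 0, fb=1
13: 111001 → 1, fb=0
14: 110010 → 1, fb=0

010011110100011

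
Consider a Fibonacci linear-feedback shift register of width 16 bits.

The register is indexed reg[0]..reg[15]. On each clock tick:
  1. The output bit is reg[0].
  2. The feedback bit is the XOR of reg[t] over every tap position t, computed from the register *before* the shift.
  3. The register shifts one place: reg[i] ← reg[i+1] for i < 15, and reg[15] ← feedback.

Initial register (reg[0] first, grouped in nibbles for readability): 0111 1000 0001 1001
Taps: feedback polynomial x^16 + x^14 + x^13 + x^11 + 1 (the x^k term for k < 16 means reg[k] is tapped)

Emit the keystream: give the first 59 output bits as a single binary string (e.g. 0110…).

tick  register→output (feedback)
  0  0111100000011001→0 (1)
  1  1111000000110011→1 (1)
  2  1110000001100111→1 (1)
  3  1100000011001111→1 (1)
  4  1000000110011111→1 (0)
  5  0000001100111110→0 (1)
  6  0000011001111101→0 (0)
  7  0000110011111010→0 (0)
  8  0001100111110100→0 (0)
  9  0011001111101000→0 (0)
 10  0110011111010000→0 (1)
 11  1100111110100001→1 (1)
 12  1001111101000011→1 (0)
 13  0011111010000110→0 (0)
 14  0111110100001100→0 (1)
 15  1111101000011001→1 (0)
 16  1111010000110010→1 (1)
 17  1110100001100101→1 (0)
 18  1101000011001010→1 (0)
 19  1010000110010100→1 (1)
 20  0100001100101001→0 (0)
 21  1000011001010010→1 (1)
 22  0000110010100101→0 (1)
 23  0001100101001011→0 (1)
 24  0011001010010111→0 (1)
 25  0110010100101111→0 (0)
 26  1100101001011110→1 (0)
 27  1001010010111100→1 (1)
 28  0010100101111001→0 (1)
 29  0101001011110011→0 (0)
 30  1010010111100110→1 (1)
 31  0100101111001101→0 (1)
 32  1001011110011011→1 (1)
 33  0010111100110111→0 (1)
 34  0101111001101111→0 (0)
 35  1011110011011110→1 (0)
 36  0111100110111100→0 (0)
 37  1111001101111000→1 (0)
 38  1110011011110000→1 (0)
 39  1100110111100000→1 (1)
 40  1001101111000001→1 (1)
 41  0011011110000011→0 (1)
 42  0110111100000111→0 (0)
 43  1101111000001110→1 (1)
 44  1011110000011101→1 (1)
 45  0111100000111011→0 (0)
 46  1111000001110110→1 (0)
 47  1110000011101100→1 (0)
 48  1100000111011000→1 (0)
 49  1000001110110000→1 (0)
 50  0000011101100000→0 (0)
 51  0000111011000000→0 (0)
 52  0001110110000000→0 (0)
 53  0011101100000000→0 (0)
 54  0111011000000000→0 (0)
 55  1110110000000000→1 (1)
 56  1101100000000001→1 (1)
 57  1011000000000011→1 (0)
 58  0110000000000110→0 (0)

01111000000110011111010000110010100101111001101111000001110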